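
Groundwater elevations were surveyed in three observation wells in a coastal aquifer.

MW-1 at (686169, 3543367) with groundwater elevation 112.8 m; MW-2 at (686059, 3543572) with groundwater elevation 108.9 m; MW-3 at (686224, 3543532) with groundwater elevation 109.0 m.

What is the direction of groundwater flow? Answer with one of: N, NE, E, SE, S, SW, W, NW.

N

Taking MW-1 as reference: MW-2−MW-1 = (-110, 205, -3.9); MW-3−MW-1 = (55, 165, -3.8).
Determinant of the coordinate differences = (-110)·165 − 55·205 = -29425.
∂h/∂x = [(-3.9)·165 − (-3.8)·205] / -29425 = -0.004605
∂h/∂y = [(-110)·(-3.8) − 55·(-3.9)] / -29425 = -0.02150
Flow = −∇h = (+0.004605 east, +0.02150 north), which points north.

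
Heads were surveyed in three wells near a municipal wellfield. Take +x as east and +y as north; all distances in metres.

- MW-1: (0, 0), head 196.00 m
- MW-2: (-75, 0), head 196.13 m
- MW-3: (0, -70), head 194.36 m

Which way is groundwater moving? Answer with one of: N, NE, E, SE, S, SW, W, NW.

∂h/∂x = (196.13 − 196.00) / (-75 − 0) = -0.001733
∂h/∂y = (194.36 − 196.00) / (-70 − 0) = +0.02343
Flow = −∇h = (+0.001733 east, -0.02343 north), which points south.

S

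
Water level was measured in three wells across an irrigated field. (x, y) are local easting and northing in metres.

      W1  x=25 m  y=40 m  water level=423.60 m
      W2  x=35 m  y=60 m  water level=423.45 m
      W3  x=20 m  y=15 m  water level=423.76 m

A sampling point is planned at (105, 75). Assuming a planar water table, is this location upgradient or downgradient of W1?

Three-point gradient (reference W1): Δ to W2 = (10, 20, -0.15), Δ to W3 = (-5, -25, +0.16).
∂h/∂x = -0.003667, ∂h/∂y = -0.005667 (det = -150).
Head at (105, 75) = 423.60 + (-0.003667)·(80) + (-0.005667)·(35) = 423.11 m.
That is lower than the 423.60 m at W1, so the point is downgradient.

downgradient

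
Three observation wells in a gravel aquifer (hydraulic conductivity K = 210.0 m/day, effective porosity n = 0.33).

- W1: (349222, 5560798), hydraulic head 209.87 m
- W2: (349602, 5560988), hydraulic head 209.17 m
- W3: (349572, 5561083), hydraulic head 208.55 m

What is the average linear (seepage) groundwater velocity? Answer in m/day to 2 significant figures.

Taking W1 as reference: W2−W1 = (380, 190, -0.70); W3−W1 = (350, 285, -1.32).
Determinant of the coordinate differences = 380·285 − 350·190 = 41800.
∂h/∂x = [(-0.70)·285 − (-1.32)·190] / 41800 = +0.001227
∂h/∂y = [380·(-1.32) − 350·(-0.70)] / 41800 = -0.006139
|∇h| = √(0.001227² + -0.006139²) = 0.00626
Seepage velocity v = K·i/n = 210.0 × 0.00626 / 0.33 = 3.984 m/day.

4.0 m/day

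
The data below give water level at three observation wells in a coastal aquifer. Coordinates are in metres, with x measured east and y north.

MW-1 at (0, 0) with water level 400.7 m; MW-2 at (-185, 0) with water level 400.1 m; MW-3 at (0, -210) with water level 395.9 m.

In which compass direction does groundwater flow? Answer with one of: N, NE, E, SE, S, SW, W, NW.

∂h/∂x = (400.1 − 400.7) / (-185 − 0) = +0.003243
∂h/∂y = (395.9 − 400.7) / (-210 − 0) = +0.02286
Flow = −∇h = (-0.003243 east, -0.02286 north), which points south.

S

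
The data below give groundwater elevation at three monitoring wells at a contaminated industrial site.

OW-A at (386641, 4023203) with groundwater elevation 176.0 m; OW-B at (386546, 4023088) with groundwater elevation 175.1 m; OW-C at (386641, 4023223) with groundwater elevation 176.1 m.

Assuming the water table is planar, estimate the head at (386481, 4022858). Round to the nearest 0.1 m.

173.7 m

Taking OW-A as reference: OW-B−OW-A = (-95, -115, -0.9); OW-C−OW-A = (0, 20, +0.1).
Determinant of the coordinate differences = (-95)·20 − 0·(-115) = -1900.
∂h/∂x = [(-0.9)·20 − (+0.1)·(-115)] / -1900 = +0.003421
∂h/∂y = [(-95)·(+0.1) − 0·(-0.9)] / -1900 = +0.005000
h(386481, 4022858) = 176.0 + (+0.003421)·(-160) + (+0.005000)·(-345) = 176.0 -0.547 -1.725 = 173.728 m.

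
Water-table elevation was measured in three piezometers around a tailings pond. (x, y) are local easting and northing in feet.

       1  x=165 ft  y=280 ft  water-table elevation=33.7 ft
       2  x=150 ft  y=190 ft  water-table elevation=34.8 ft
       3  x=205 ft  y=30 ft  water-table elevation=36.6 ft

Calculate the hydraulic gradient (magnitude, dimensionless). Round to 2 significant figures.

Taking 1 as reference: 2−1 = (-15, -90, +1.1); 3−1 = (40, -250, +2.9).
Solve a·Δx + b·Δy = Δh: det = (-15)·(-250) − 40·(-90) = 7350.
∂h/∂x = [(+1.1)·(-250) − (+2.9)·(-90)] / 7350 = -0.001905
∂h/∂y = [(-15)·(+2.9) − 40·(+1.1)] / 7350 = -0.01190
|∇h| = √(-0.001905² + -0.01190²) = 0.01205

0.012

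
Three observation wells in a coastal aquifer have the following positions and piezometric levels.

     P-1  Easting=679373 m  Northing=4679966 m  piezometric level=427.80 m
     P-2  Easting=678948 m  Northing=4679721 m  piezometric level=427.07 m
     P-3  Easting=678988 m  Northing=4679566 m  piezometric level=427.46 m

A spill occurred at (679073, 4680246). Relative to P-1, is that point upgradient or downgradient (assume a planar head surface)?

downgradient

Differences from P-1: to P-2 (Δx, Δy, Δh) = (-425, -245, -0.73); to P-3 = (-385, -400, -0.34).
Determinant of the coordinate differences = (-425)·(-400) − (-385)·(-245) = 75675.
∂h/∂x = [(-0.73)·(-400) − (-0.34)·(-245)] / 75675 = +0.002758
∂h/∂y = [(-425)·(-0.34) − (-385)·(-0.73)] / 75675 = -0.001804
Head at (679073, 4680246) = 427.80 + (+0.002758)·(-300) + (-0.001804)·(280) = 426.47 m.
That is lower than the 427.80 m at P-1, so the point is downgradient.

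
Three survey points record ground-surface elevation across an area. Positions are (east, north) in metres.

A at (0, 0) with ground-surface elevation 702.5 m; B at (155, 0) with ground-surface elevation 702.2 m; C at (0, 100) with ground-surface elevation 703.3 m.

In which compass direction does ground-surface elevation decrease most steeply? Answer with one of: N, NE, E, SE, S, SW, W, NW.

S

∂z/∂x = (702.2 − 702.5) / (155 − 0) = -0.001935
∂z/∂y = (703.3 − 702.5) / (100 − 0) = +0.008000
Steepest decrease is along −∇f = (+0.001935 E, -0.008000 N) → south.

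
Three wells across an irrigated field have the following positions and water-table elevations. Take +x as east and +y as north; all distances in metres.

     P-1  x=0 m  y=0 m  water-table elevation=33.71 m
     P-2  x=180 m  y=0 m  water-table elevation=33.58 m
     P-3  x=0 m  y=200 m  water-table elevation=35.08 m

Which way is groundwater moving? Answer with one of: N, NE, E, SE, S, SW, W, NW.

∂h/∂x = (33.58 − 33.71) / (180 − 0) = -0.0007222
∂h/∂y = (35.08 − 33.71) / (200 − 0) = +0.006850
Flow = −∇h = (+0.0007222 east, -0.006850 north), which points south.

S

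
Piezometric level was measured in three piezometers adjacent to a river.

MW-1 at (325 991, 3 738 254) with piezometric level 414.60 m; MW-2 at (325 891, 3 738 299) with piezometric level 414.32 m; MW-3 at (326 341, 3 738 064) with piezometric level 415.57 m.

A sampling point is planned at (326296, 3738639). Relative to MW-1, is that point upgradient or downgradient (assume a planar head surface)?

With h = a·x + b·y + c and MW-1 as origin, the differences give:
  (-100)·a + 45·b = -0.28
  350·a + (-190)·b = +0.97
Eliminate b (×(-190) and ×45, subtract): 3250·a = 9.550 → a = ∂h/∂x = +0.002938
Back-substitute: b = ∂h/∂y = +0.0003077.
Head at (326296, 3738639) = 414.60 + (+0.002938)·(305) + (+0.0003077)·(385) = 415.61 m.
That is higher than the 414.60 m at MW-1, so the point is upgradient.

upgradient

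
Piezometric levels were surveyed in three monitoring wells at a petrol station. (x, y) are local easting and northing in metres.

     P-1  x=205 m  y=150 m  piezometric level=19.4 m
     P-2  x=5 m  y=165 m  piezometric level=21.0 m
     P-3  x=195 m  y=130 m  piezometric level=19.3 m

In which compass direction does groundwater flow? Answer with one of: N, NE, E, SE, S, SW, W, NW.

SE

With h = a·x + b·y + c and P-1 as origin, the differences give:
  (-200)·a + 15·b = +1.6
  (-10)·a + (-20)·b = -0.1
Eliminate b (×(-20) and ×15, subtract): 4150·a = -30.50 → a = ∂h/∂x = -0.007349
Back-substitute: b = ∂h/∂y = +0.008675.
Flow = −∇h = (+0.007349 east, -0.008675 north), which points southeast.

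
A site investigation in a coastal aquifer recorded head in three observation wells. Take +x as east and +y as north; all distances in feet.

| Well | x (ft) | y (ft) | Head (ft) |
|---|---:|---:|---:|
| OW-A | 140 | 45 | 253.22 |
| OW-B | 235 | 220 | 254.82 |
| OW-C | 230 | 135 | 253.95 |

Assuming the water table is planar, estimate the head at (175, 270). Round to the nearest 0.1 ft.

255.5 ft

Differences from OW-A: to OW-B (Δx, Δy, Δh) = (95, 175, +1.60); to OW-C = (90, 90, +0.73).
Solve a·Δx + b·Δy = Δh: det = 95·90 − 90·175 = -7200.
∂h/∂x = [(+1.60)·90 − (+0.73)·175] / -7200 = -0.002257
∂h/∂y = [95·(+0.73) − 90·(+1.60)] / -7200 = +0.01037
h(175, 270) = 253.22 + (-0.002257)·(35) + (+0.01037)·(225) = 253.22 -0.079 +2.333 = 255.474 ft.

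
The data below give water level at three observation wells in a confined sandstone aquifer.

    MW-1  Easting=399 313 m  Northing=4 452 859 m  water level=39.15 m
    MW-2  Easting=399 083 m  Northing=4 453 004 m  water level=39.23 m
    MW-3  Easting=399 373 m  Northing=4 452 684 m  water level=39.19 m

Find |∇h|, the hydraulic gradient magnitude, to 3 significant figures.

0.000769

Taking MW-1 as reference: MW-2−MW-1 = (-230, 145, +0.08); MW-3−MW-1 = (60, -175, +0.04).
Solve a·Δx + b·Δy = Δh: det = (-230)·(-175) − 60·145 = 31550.
∂h/∂x = [(+0.08)·(-175) − (+0.04)·145] / 31550 = -0.0006276
∂h/∂y = [(-230)·(+0.04) − 60·(+0.08)] / 31550 = -0.0004437
|∇h| = √(-0.0006276² + -0.0004437²) = 0.0007686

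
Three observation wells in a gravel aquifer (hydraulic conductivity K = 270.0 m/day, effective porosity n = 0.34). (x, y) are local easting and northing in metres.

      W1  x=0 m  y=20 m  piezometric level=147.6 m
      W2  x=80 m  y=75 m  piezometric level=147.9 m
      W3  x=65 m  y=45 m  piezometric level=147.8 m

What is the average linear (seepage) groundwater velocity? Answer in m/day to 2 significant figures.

2.5 m/day

Differences from W1: to W2 (Δx, Δy, Δh) = (80, 55, +0.3); to W3 = (65, 25, +0.2).
Determinant of the coordinate differences = 80·25 − 65·55 = -1575.
∂h/∂x = [(+0.3)·25 − (+0.2)·55] / -1575 = +0.002222
∂h/∂y = [80·(+0.2) − 65·(+0.3)] / -1575 = +0.002222
|∇h| = √(0.002222² + 0.002222²) = 0.003142
Seepage velocity v = K·i/n = 270.0 × 0.003142 / 0.34 = 2.495 m/day.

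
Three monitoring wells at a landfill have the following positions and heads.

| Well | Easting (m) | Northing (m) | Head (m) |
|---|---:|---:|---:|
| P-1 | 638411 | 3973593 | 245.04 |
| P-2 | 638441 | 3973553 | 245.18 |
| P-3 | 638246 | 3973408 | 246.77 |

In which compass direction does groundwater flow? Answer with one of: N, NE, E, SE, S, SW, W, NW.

NE

Differences from P-1: to P-2 (Δx, Δy, Δh) = (30, -40, +0.14); to P-3 = (-165, -185, +1.73).
Determinant of the coordinate differences = 30·(-185) − (-165)·(-40) = -12150.
∂h/∂x = [(+0.14)·(-185) − (+1.73)·(-40)] / -12150 = -0.003564
∂h/∂y = [30·(+1.73) − (-165)·(+0.14)] / -12150 = -0.006173
Flow = −∇h = (+0.003564 east, +0.006173 north), which points northeast.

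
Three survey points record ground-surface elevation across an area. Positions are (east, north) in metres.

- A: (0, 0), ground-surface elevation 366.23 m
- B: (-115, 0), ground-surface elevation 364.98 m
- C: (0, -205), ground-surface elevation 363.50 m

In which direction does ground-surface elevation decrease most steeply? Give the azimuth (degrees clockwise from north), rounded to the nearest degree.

∂z/∂x = (364.98 − 366.23) / (-115 − 0) = +0.01087
∂z/∂y = (363.50 − 366.23) / (-205 − 0) = +0.01332
Steepest decrease is along −∇f: components (-0.01087 E, -0.01332 N).
Azimuth = atan2(-0.01087, -0.01332) = 219.2° ≈ 219°.

219°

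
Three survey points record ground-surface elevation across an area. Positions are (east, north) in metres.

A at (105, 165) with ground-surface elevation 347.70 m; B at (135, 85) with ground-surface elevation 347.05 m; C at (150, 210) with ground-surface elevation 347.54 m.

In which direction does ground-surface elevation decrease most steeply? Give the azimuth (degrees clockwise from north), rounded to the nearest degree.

120°

With z = a·x + b·y + c and A as origin, the differences give:
  30·a + (-80)·b = -0.65
  45·a + 45·b = -0.16
Eliminate b (×45 and ×(-80), subtract): 4950·a = -42.050 → a = ∂z/∂x = -0.008495
Back-substitute: b = ∂z/∂y = +0.004939.
Steepest decrease is along −∇f: components (+0.008495 E, -0.004939 N).
Azimuth = atan2(+0.008495, -0.004939) = 120.2° ≈ 120°.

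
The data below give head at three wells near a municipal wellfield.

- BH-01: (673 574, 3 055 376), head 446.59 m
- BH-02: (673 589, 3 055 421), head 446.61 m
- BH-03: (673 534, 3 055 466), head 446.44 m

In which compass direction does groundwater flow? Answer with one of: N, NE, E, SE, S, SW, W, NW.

Three-point gradient (reference BH-01): Δ to BH-02 = (15, 45, +0.02), Δ to BH-03 = (-40, 90, -0.15).
∂h/∂x = +0.002714, ∂h/∂y = -0.0004603 (det = 3150).
Flow = −∇h = (-0.002714 east, +0.0004603 north), which points west.

W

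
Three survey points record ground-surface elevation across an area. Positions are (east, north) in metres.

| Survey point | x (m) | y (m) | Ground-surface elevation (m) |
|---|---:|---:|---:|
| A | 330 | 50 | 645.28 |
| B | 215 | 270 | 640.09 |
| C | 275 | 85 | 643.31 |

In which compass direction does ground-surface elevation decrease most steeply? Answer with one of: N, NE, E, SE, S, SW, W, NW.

Three-point gradient (reference A): Δ to B = (-115, 220, -5.19), Δ to C = (-55, 35, -1.97).
∂z/∂x = +0.03118, ∂z/∂y = -0.007294 (det = 8075).
Steepest decrease is along −∇f = (-0.03118 E, +0.007294 N) → west.

W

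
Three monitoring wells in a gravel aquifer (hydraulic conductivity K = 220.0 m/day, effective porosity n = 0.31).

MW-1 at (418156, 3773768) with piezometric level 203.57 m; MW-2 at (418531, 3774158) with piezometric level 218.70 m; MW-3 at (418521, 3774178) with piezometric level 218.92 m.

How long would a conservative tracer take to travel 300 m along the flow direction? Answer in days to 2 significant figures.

15 days

Differences from MW-1: to MW-2 (Δx, Δy, Δh) = (375, 390, +15.13); to MW-3 = (365, 410, +15.35).
Determinant of the coordinate differences = 375·410 − 365·390 = 11400.
∂h/∂x = [(+15.13)·410 − (+15.35)·390] / 11400 = +0.01902
∂h/∂y = [375·(+15.35) − 365·(+15.13)] / 11400 = +0.02051
|∇h| = √(0.01902² + 0.02051²) = 0.02797
Seepage velocity v = K·i/n = 220.0 × 0.02797 / 0.31 = 19.85 m/day.
t = 300 / 19.85 = 15.11 days.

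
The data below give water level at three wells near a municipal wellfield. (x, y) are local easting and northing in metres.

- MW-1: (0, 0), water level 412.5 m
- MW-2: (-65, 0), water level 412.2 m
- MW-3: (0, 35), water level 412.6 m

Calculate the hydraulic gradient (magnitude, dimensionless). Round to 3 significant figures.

∂h/∂x = (412.2 − 412.5) / (-65 − 0) = +0.004615
∂h/∂y = (412.6 − 412.5) / (35 − 0) = +0.002857
|∇h| = √(0.004615² + 0.002857²) = 0.005428

0.00543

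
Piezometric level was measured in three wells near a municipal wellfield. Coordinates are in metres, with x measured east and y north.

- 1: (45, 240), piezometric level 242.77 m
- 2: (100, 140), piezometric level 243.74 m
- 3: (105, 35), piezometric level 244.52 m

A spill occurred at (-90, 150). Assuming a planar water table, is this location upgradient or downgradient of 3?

downgradient

Taking 1 as reference: 2−1 = (55, -100, +0.97); 3−1 = (60, -205, +1.75).
Solve a·Δx + b·Δy = Δh: det = 55·(-205) − 60·(-100) = -5275.
∂h/∂x = [(+0.97)·(-205) − (+1.75)·(-100)] / -5275 = +0.004521
∂h/∂y = [55·(+1.75) − 60·(+0.97)] / -5275 = -0.007213
Head at (-90, 150) = 242.77 + (+0.004521)·(-135) + (-0.007213)·(-90) = 242.81 m.
That is lower than the 244.52 m at 3, so the point is downgradient.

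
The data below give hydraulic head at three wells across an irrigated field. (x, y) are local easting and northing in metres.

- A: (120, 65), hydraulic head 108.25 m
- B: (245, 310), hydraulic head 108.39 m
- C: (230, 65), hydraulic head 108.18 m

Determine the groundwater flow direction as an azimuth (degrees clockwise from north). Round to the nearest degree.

Differences from A: to B (Δx, Δy, Δh) = (125, 245, +0.14); to C = (110, 0, -0.07).
Solve a·Δx + b·Δy = Δh: det = 125·0 − 110·245 = -26950.
∂h/∂x = [(+0.14)·0 − (-0.07)·245] / -26950 = -0.0006364
∂h/∂y = [125·(-0.07) − 110·(+0.14)] / -26950 = +0.0008961
Flow direction (−∇h) has components (+0.0006364 E, -0.0008961 N).
Azimuth = atan2(E, N) = atan2(+0.0006364, -0.0008961) = 144.6° ≈ 145°.

145°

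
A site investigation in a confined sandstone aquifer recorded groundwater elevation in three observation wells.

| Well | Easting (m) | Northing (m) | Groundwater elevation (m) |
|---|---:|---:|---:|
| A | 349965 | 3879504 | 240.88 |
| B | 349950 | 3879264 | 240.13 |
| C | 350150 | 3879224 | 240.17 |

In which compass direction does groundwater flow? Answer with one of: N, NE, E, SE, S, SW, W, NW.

With h = a·x + b·y + c and A as origin, the differences give:
  (-15)·a + (-240)·b = -0.75
  185·a + (-280)·b = -0.71
Eliminate b (×(-280) and ×(-240), subtract): 48600·a = 39.600 → a = ∂h/∂x = +0.0008148
Back-substitute: b = ∂h/∂y = +0.003074.
Flow = −∇h = (-0.0008148 east, -0.003074 north), which points south.

S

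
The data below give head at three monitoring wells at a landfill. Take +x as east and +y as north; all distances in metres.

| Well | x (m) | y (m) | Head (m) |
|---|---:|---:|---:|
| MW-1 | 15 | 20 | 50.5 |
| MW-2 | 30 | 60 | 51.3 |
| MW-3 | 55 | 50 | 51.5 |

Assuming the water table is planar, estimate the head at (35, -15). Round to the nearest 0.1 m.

Differences from MW-1: to MW-2 (Δx, Δy, Δh) = (15, 40, +0.8); to MW-3 = (40, 30, +1.0).
Solve a·Δx + b·Δy = Δh: det = 15·30 − 40·40 = -1150.
∂h/∂x = [(+0.8)·30 − (+1.0)·40] / -1150 = +0.01391
∂h/∂y = [15·(+1.0) − 40·(+0.8)] / -1150 = +0.01478
h(35, -15) = 50.5 + (+0.01391)·(20) + (+0.01478)·(-35) = 50.5 +0.278 -0.517 = 50.261 m.

50.3 m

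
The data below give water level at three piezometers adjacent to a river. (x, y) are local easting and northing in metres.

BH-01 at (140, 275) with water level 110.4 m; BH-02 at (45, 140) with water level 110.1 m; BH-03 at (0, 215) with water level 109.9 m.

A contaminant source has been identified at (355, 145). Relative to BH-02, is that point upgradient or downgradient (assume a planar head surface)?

upgradient

With h = a·x + b·y + c and BH-01 as origin, the differences give:
  (-95)·a + (-135)·b = -0.3
  (-140)·a + (-60)·b = -0.5
Eliminate b (×(-60) and ×(-135), subtract): -13200·a = -49.50 → a = ∂h/∂x = +0.003750
Back-substitute: b = ∂h/∂y = -0.0004167.
Head at (355, 145) = 110.4 + (+0.003750)·(215) + (-0.0004167)·(-130) = 111.26 m.
That is higher than the 110.1 m at BH-02, so the point is upgradient.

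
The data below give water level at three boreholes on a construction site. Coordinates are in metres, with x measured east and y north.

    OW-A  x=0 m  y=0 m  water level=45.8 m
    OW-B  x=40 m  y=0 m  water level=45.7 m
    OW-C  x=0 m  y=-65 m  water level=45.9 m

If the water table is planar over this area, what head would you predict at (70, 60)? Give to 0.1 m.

∂h/∂x = (45.7 − 45.8) / (40 − 0) = -0.002500
∂h/∂y = (45.9 − 45.8) / (-65 − 0) = -0.001538
h(70, 60) = 45.8 + (-0.002500)·(70) + (-0.001538)·(60) = 45.8 -0.175 -0.092 = 45.533 m.

45.5 m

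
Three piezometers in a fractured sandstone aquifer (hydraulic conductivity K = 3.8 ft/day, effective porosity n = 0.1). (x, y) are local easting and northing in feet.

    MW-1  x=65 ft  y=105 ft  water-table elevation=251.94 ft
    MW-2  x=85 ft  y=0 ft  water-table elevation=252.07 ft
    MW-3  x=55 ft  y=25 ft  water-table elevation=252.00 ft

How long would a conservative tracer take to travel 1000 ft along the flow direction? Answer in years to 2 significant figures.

40 years

With h = a·x + b·y + c and MW-1 as origin, the differences give:
  20·a + (-105)·b = +0.13
  (-10)·a + (-80)·b = +0.06
Eliminate b (×(-80) and ×(-105), subtract): -2650·a = -4.100 → a = ∂h/∂x = +0.001547
Back-substitute: b = ∂h/∂y = -0.0009434.
|∇h| = √(0.001547² + -0.0009434²) = 0.001812
Seepage velocity v = K·i/n = 3.8 × 0.001812 / 0.1 = 0.06886 ft/day.
t = 1000 / 0.06886 = 1.452e+04 days = 39.8 years.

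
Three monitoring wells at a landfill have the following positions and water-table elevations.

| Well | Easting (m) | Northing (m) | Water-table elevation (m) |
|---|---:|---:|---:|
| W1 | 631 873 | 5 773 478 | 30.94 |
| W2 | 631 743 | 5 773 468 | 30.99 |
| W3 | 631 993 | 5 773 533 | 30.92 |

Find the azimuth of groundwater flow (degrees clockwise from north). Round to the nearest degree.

143°

Differences from W1: to W2 (Δx, Δy, Δh) = (-130, -10, +0.05); to W3 = (120, 55, -0.02).
Solve a·Δx + b·Δy = Δh: det = (-130)·55 − 120·(-10) = -5950.
∂h/∂x = [(+0.05)·55 − (-0.02)·(-10)] / -5950 = -0.0004286
∂h/∂y = [(-130)·(-0.02) − 120·(+0.05)] / -5950 = +0.0005714
Flow direction (−∇h) has components (+0.0004286 E, -0.0005714 N).
Azimuth = atan2(E, N) = atan2(+0.0004286, -0.0005714) = 143.1° ≈ 143°.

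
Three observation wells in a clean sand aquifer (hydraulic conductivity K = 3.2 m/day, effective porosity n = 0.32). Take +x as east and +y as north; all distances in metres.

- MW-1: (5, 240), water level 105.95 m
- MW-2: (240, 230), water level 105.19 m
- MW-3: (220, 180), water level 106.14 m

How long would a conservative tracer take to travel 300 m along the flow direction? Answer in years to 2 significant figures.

4.6 years

With h = a·x + b·y + c and MW-1 as origin, the differences give:
  235·a + (-10)·b = -0.76
  215·a + (-60)·b = +0.19
Eliminate b (×(-60) and ×(-10), subtract): -11950·a = 47.500 → a = ∂h/∂x = -0.003975
Back-substitute: b = ∂h/∂y = -0.01741.
|∇h| = √(-0.003975² + -0.01741²) = 0.01786
Seepage velocity v = K·i/n = 3.2 × 0.01786 / 0.32 = 0.1786 m/day.
t = 300 / 0.1786 = 1680 days = 4.6 years.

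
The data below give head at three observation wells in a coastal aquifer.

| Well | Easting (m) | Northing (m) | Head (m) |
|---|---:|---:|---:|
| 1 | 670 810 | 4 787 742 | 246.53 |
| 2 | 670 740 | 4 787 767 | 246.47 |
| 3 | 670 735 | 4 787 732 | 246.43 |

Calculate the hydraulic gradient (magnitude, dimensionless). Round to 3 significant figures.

0.00155

Taking 1 as reference: 2−1 = (-70, 25, -0.06); 3−1 = (-75, -10, -0.10).
Solve a·Δx + b·Δy = Δh: det = (-70)·(-10) − (-75)·25 = 2575.
∂h/∂x = [(-0.06)·(-10) − (-0.10)·25] / 2575 = +0.001204
∂h/∂y = [(-70)·(-0.10) − (-75)·(-0.06)] / 2575 = +0.0009709
|∇h| = √(0.001204² + 0.0009709²) = 0.001547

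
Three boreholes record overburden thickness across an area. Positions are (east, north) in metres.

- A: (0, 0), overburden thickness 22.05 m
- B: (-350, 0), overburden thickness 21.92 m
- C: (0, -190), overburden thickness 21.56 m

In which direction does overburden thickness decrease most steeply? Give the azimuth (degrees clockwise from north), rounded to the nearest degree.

∂d/∂x = (21.92 − 22.05) / (-350 − 0) = +0.0003714
∂d/∂y = (21.56 − 22.05) / (-190 − 0) = +0.002579
Steepest decrease is along −∇f: components (-0.0003714 E, -0.002579 N).
Azimuth = atan2(-0.0003714, -0.002579) = 188.2° ≈ 188°.

188°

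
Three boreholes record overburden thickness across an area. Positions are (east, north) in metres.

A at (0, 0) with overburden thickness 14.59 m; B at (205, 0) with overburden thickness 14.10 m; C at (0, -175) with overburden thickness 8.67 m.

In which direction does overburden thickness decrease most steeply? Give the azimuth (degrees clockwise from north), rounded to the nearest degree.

∂d/∂x = (14.10 − 14.59) / (205 − 0) = -0.002390
∂d/∂y = (8.67 − 14.59) / (-175 − 0) = +0.03383
Steepest decrease is along −∇f: components (+0.002390 E, -0.03383 N).
Azimuth = atan2(+0.002390, -0.03383) = 176.0° ≈ 176°.

176°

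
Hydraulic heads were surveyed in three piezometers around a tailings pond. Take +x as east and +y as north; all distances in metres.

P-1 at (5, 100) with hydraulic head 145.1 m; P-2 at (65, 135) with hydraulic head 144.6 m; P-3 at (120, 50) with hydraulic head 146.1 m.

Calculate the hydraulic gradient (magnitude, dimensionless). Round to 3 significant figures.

0.0168

Differences from P-1: to P-2 (Δx, Δy, Δh) = (60, 35, -0.5); to P-3 = (115, -50, +1.0).
Solve a·Δx + b·Δy = Δh: det = 60·(-50) − 115·35 = -7025.
∂h/∂x = [(-0.5)·(-50) − (+1.0)·35] / -7025 = +0.001423
∂h/∂y = [60·(+1.0) − 115·(-0.5)] / -7025 = -0.01673
|∇h| = √(0.001423² + -0.01673²) = 0.01679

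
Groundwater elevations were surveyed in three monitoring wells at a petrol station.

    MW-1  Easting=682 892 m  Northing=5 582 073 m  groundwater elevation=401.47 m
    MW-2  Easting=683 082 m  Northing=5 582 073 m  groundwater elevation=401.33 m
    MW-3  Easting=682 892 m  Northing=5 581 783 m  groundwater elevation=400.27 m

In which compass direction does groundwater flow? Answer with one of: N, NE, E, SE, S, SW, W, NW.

∂h/∂x = (401.33 − 401.47) / (683082 − 682892) = -0.0007368
∂h/∂y = (400.27 − 401.47) / (5581783 − 5582073) = +0.004138
Flow = −∇h = (+0.0007368 east, -0.004138 north), which points south.

S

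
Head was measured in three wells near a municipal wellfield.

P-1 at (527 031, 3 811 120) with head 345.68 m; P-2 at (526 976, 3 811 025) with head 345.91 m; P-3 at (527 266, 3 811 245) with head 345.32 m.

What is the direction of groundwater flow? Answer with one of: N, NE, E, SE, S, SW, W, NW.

Three-point gradient (reference P-1): Δ to P-2 = (-55, -95, +0.23), Δ to P-3 = (235, 125, -0.36).
∂h/∂x = -0.0003528, ∂h/∂y = -0.002217 (det = 15450).
Flow = −∇h = (+0.0003528 east, +0.002217 north), which points north.

N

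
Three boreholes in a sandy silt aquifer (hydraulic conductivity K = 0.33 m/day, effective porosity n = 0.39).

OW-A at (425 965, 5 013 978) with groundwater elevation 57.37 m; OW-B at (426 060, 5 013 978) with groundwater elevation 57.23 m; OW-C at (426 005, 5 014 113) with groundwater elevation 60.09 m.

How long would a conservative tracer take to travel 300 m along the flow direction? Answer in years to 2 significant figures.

Taking OW-A as reference: OW-B−OW-A = (95, 0, -0.14); OW-C−OW-A = (40, 135, +2.72).
Determinant of the coordinate differences = 95·135 − 40·0 = 12825.
∂h/∂x = [(-0.14)·135 − (+2.72)·0] / 12825 = -0.001474
∂h/∂y = [95·(+2.72) − 40·(-0.14)] / 12825 = +0.02058
|∇h| = √(-0.001474² + 0.02058²) = 0.02063
Seepage velocity v = K·i/n = 0.33 × 0.02063 / 0.39 = 0.01746 m/day.
t = 300 / 0.01746 = 1.718e+04 days = 47 years.

47 years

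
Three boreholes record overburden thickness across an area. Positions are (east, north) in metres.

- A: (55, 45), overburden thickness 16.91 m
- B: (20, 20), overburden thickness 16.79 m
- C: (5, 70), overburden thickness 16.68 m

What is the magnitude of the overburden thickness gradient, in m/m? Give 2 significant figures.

0.0042 m/m

Differences from A: to B (Δx, Δy, Δh) = (-35, -25, -0.12); to C = (-50, 25, -0.23).
Solve a·Δx + b·Δy = Δd: det = (-35)·25 − (-50)·(-25) = -2125.
∂d/∂x = [(-0.12)·25 − (-0.23)·(-25)] / -2125 = +0.004118
∂d/∂y = [(-35)·(-0.23) − (-50)·(-0.12)] / -2125 = -0.0009647
|∇f| = √(0.004118² + -0.0009647²) = 0.004229 m/m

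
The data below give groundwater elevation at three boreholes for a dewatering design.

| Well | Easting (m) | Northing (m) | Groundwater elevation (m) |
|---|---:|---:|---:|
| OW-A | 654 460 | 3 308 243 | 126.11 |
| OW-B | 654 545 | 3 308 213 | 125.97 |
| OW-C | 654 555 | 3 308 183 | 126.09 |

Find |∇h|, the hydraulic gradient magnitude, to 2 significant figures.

Taking OW-A as reference: OW-B−OW-A = (85, -30, -0.14); OW-C−OW-A = (95, -60, -0.02).
Determinant of the coordinate differences = 85·(-60) − 95·(-30) = -2250.
∂h/∂x = [(-0.14)·(-60) − (-0.02)·(-30)] / -2250 = -0.003467
∂h/∂y = [85·(-0.02) − 95·(-0.14)] / -2250 = -0.005156
|∇h| = √(-0.003467² + -0.005156²) = 0.006213

0.0062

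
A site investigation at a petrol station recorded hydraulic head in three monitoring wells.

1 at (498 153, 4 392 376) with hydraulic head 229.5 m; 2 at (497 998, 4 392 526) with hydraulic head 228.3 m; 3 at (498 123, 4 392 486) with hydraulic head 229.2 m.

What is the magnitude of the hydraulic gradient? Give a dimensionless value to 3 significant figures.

Taking 1 as reference: 2−1 = (-155, 150, -1.2); 3−1 = (-30, 110, -0.3).
Solve a·Δx + b·Δy = Δh: det = (-155)·110 − (-30)·150 = -12550.
∂h/∂x = [(-1.2)·110 − (-0.3)·150] / -12550 = +0.006932
∂h/∂y = [(-155)·(-0.3) − (-30)·(-1.2)] / -12550 = -0.0008367
|∇h| = √(0.006932² + -0.0008367²) = 0.006982

0.00698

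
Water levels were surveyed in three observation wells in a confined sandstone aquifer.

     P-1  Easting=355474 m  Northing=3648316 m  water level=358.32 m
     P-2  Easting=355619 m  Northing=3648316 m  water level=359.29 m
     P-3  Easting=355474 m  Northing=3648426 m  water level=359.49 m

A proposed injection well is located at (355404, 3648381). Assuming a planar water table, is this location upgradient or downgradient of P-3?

∂h/∂x = (359.29 − 358.32) / (355619 − 355474) = +0.006690
∂h/∂y = (359.49 − 358.32) / (3648426 − 3648316) = +0.01064
Head at (355404, 3648381) = 358.32 + (+0.006690)·(-70) + (+0.01064)·(65) = 358.54 m.
That is lower than the 359.49 m at P-3, so the point is downgradient.

downgradient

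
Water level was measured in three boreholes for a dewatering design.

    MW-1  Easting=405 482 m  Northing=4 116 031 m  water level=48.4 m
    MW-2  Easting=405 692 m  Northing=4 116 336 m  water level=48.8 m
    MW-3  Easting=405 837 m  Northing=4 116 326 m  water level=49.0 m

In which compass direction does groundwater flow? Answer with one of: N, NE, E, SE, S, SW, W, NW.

W

Differences from MW-1: to MW-2 (Δx, Δy, Δh) = (210, 305, +0.4); to MW-3 = (355, 295, +0.6).
Solve a·Δx + b·Δy = Δh: det = 210·295 − 355·305 = -46325.
∂h/∂x = [(+0.4)·295 − (+0.6)·305] / -46325 = +0.001403
∂h/∂y = [210·(+0.6) − 355·(+0.4)] / -46325 = +0.0003454
Flow = −∇h = (-0.001403 east, -0.0003454 north), which points west.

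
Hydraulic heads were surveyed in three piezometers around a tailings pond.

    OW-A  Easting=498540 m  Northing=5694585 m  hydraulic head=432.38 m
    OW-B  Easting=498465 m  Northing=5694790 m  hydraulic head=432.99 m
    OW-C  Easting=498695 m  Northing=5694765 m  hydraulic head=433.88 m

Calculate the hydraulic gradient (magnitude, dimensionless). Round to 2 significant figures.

0.0063

Differences from OW-A: to OW-B (Δx, Δy, Δh) = (-75, 205, +0.61); to OW-C = (155, 180, +1.50).
Determinant of the coordinate differences = (-75)·180 − 155·205 = -45275.
∂h/∂x = [(+0.61)·180 − (+1.50)·205] / -45275 = +0.004367
∂h/∂y = [(-75)·(+1.50) − 155·(+0.61)] / -45275 = +0.004573
|∇h| = √(0.004367² + 0.004573²) = 0.006323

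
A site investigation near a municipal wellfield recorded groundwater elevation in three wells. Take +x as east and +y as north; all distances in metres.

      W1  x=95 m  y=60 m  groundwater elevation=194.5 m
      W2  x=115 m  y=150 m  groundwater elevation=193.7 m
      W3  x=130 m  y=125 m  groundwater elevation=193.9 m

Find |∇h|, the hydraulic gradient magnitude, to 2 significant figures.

Differences from W1: to W2 (Δx, Δy, Δh) = (20, 90, -0.8); to W3 = (35, 65, -0.6).
Determinant of the coordinate differences = 20·65 − 35·90 = -1850.
∂h/∂x = [(-0.8)·65 − (-0.6)·90] / -1850 = -0.001081
∂h/∂y = [20·(-0.6) − 35·(-0.8)] / -1850 = -0.008649
|∇h| = √(-0.001081² + -0.008649²) = 0.008716

0.0087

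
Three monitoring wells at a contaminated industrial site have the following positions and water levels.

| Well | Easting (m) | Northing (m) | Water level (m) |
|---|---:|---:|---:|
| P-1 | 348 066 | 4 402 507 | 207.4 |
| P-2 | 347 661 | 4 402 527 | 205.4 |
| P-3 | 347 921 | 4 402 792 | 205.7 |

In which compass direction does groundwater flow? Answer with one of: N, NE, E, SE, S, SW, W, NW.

Taking P-1 as reference: P-2−P-1 = (-405, 20, -2.0); P-3−P-1 = (-145, 285, -1.7).
Solve a·Δx + b·Δy = Δh: det = (-405)·285 − (-145)·20 = -112525.
∂h/∂x = [(-2.0)·285 − (-1.7)·20] / -112525 = +0.004763
∂h/∂y = [(-405)·(-1.7) − (-145)·(-2.0)] / -112525 = -0.003541
Flow = −∇h = (-0.004763 east, +0.003541 north), which points northwest.

NW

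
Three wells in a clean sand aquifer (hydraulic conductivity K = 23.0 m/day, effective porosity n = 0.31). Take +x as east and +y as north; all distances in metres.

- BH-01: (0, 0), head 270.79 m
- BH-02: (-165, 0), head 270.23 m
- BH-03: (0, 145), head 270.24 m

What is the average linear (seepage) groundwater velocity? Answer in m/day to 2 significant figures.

∂h/∂x = (270.23 − 270.79) / (-165 − 0) = +0.003394
∂h/∂y = (270.24 − 270.79) / (145 − 0) = -0.003793
|∇h| = √(0.003394² + -0.003793²) = 0.00509
Seepage velocity v = K·i/n = 23.0 × 0.00509 / 0.31 = 0.3776 m/day.

0.38 m/day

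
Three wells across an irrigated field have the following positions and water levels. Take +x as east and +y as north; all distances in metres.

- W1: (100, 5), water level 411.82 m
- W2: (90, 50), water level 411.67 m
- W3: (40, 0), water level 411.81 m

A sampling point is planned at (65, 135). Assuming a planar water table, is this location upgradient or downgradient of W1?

Differences from W1: to W2 (Δx, Δy, Δh) = (-10, 45, -0.15); to W3 = (-60, -5, -0.01).
Determinant of the coordinate differences = (-10)·(-5) − (-60)·45 = 2750.
∂h/∂x = [(-0.15)·(-5) − (-0.01)·45] / 2750 = +0.0004364
∂h/∂y = [(-10)·(-0.01) − (-60)·(-0.15)] / 2750 = -0.003236
Head at (65, 135) = 411.82 + (+0.0004364)·(-35) + (-0.003236)·(130) = 411.38 m.
That is lower than the 411.82 m at W1, so the point is downgradient.

downgradient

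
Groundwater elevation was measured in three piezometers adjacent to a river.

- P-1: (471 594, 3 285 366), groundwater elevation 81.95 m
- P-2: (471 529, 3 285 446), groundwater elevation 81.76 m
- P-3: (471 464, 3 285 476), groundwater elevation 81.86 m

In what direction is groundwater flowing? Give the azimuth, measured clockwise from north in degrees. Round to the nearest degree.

With h = a·x + b·y + c and P-1 as origin, the differences give:
  (-65)·a + 80·b = -0.19
  (-130)·a + 110·b = -0.09
Eliminate b (×110 and ×80, subtract): 3250·a = -13.700 → a = ∂h/∂x = -0.004215
Back-substitute: b = ∂h/∂y = -0.005800.
Flow direction (−∇h) has components (+0.004215 E, +0.005800 N).
Azimuth = atan2(E, N) = atan2(+0.004215, +0.005800) = 36.0° ≈ 036°.

036°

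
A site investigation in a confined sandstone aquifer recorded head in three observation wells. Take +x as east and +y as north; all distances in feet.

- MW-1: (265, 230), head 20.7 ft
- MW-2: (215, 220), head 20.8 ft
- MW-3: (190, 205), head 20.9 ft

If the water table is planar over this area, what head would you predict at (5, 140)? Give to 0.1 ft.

21.4 ft

Differences from MW-1: to MW-2 (Δx, Δy, Δh) = (-50, -10, +0.1); to MW-3 = (-75, -25, +0.2).
Solve a·Δx + b·Δy = Δh: det = (-50)·(-25) − (-75)·(-10) = 500.
∂h/∂x = [(+0.1)·(-25) − (+0.2)·(-10)] / 500 = -0.001000
∂h/∂y = [(-50)·(+0.2) − (-75)·(+0.1)] / 500 = -0.005000
h(5, 140) = 20.7 + (-0.001000)·(-260) + (-0.005000)·(-90) = 20.7 +0.260 +0.450 = 21.410 ft.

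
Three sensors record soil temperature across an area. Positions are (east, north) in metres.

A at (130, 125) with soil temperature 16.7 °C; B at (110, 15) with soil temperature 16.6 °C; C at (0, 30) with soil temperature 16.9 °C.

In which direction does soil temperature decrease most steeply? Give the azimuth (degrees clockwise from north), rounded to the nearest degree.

Three-point gradient (reference A): Δ to B = (-20, -110, -0.1), Δ to C = (-130, -95, +0.2).
∂T/∂x = -0.002540, ∂T/∂y = +0.001371 (det = -12400).
Steepest decrease is along −∇f: components (+0.002540 E, -0.001371 N).
Azimuth = atan2(+0.002540, -0.001371) = 118.4° ≈ 118°.

118°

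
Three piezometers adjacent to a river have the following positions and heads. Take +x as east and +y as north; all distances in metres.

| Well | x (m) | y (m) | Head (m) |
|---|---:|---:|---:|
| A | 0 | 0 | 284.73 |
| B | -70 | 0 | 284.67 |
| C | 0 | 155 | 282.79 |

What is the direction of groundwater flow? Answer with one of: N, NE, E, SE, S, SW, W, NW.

N

∂h/∂x = (284.67 − 284.73) / (-70 − 0) = +0.0008571
∂h/∂y = (282.79 − 284.73) / (155 − 0) = -0.01252
Flow = −∇h = (-0.0008571 east, +0.01252 north), which points north.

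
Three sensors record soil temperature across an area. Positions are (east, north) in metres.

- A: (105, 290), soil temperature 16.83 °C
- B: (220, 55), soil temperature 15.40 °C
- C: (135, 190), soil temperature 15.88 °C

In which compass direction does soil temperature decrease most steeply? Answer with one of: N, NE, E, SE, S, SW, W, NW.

Three-point gradient (reference A): Δ to B = (115, -235, -1.43), Δ to C = (30, -100, -0.95).
∂T/∂x = +0.01803, ∂T/∂y = +0.01491 (det = -4450).
Steepest decrease is along −∇f = (-0.01803 E, -0.01491 N) → southwest.

SW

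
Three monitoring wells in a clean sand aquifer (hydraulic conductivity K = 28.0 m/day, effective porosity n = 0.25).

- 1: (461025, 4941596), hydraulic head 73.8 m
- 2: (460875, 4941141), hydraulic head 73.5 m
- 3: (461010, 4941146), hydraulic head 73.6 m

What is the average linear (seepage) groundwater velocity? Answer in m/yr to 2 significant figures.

34 m/yr

Differences from 1: to 2 (Δx, Δy, Δh) = (-150, -455, -0.3); to 3 = (-15, -450, -0.2).
Determinant of the coordinate differences = (-150)·(-450) − (-15)·(-455) = 60675.
∂h/∂x = [(-0.3)·(-450) − (-0.2)·(-455)] / 60675 = +0.0007252
∂h/∂y = [(-150)·(-0.2) − (-15)·(-0.3)] / 60675 = +0.0004203
|∇h| = √(0.0007252² + 0.0004203²) = 0.0008382
Seepage velocity v = K·i/n = 28.0 × 0.0008382 / 0.25 = 0.09388 m/day = 34.29 m/yr.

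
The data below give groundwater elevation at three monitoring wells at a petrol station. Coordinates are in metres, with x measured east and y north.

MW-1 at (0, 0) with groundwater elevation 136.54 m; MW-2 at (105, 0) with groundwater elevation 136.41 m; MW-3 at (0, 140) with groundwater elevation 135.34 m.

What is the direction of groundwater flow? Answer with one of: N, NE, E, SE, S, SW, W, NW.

∂h/∂x = (136.41 − 136.54) / (105 − 0) = -0.001238
∂h/∂y = (135.34 − 136.54) / (140 − 0) = -0.008571
Flow = −∇h = (+0.001238 east, +0.008571 north), which points north.

N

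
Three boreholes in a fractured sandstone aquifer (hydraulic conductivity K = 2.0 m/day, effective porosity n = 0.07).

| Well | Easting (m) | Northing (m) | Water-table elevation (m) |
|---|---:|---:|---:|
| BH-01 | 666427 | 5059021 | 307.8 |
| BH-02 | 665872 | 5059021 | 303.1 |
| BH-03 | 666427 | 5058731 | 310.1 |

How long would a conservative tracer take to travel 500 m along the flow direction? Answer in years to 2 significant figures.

∂h/∂x = (303.1 − 307.8) / (665872 − 666427) = +0.008468
∂h/∂y = (310.1 − 307.8) / (5058731 − 5059021) = -0.007931
|∇h| = √(0.008468² + -0.007931²) = 0.0116
Seepage velocity v = K·i/n = 2.0 × 0.0116 / 0.07 = 0.3314 m/day.
t = 500 / 0.3314 = 1509 days = 4.13 years.

4.1 years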